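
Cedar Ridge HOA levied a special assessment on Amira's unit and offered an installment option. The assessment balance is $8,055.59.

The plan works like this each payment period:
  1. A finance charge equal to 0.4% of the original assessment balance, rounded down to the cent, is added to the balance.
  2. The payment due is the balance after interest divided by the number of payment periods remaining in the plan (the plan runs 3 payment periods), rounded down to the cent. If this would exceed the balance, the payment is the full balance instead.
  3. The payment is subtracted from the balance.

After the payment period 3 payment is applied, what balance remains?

Payment period 1: $8,055.59 +$32.22 interest = $8,087.81; pay $2,695.93 → $5,391.88
Payment period 2: $5,391.88 +$32.22 interest = $5,424.10; pay $2,712.05 → $2,712.05
Payment period 3: $2,712.05 +$32.22 interest = $2,744.27; pay $2,744.27 → $0.00

$0.00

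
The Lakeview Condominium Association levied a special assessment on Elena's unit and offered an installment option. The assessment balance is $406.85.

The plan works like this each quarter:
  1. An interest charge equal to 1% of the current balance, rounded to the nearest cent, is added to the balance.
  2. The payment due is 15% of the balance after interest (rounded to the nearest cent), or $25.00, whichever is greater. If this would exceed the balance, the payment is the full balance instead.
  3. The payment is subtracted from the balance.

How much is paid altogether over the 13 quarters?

$430.51

Quarter 1: $406.85 +$4.07 interest = $410.92; pay $61.64 → $349.28
Quarter 2: $349.28 +$3.49 interest = $352.77; pay $52.92 → $299.85
Quarter 3: $299.85 +$3.00 interest = $302.85; pay $45.43 → $257.42
Quarter 4: $257.42 +$2.57 interest = $259.99; pay $39.00 → $220.99
Quarter 5: $220.99 +$2.21 interest = $223.20; pay $33.48 → $189.72
Quarter 6: $189.72 +$1.90 interest = $191.62; pay $28.74 → $162.88
Quarter 7: $162.88 +$1.63 interest = $164.51; pay $25.00 → $139.51
Quarter 8: $139.51 +$1.40 interest = $140.91; pay $25.00 → $115.91
Quarter 9: $115.91 +$1.16 interest = $117.07; pay $25.00 → $92.07
Quarter 10: $92.07 +$0.92 interest = $92.99; pay $25.00 → $67.99
Quarter 11: $67.99 +$0.68 interest = $68.67; pay $25.00 → $43.67
Quarter 12: $43.67 +$0.44 interest = $44.11; pay $25.00 → $19.11
Quarter 13: $19.11 +$0.19 interest = $19.30; pay $19.30 → $0.00
Total paid: $430.51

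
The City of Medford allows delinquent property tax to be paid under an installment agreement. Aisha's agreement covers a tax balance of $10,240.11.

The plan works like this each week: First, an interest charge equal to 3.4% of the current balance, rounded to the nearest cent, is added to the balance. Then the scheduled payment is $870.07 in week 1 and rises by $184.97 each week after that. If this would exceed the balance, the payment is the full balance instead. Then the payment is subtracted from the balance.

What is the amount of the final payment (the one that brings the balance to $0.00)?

Week 1: opening $10,240.11; interest $348.16 → $10,588.27; payment $870.07; balance $9,718.20
Week 2: opening $9,718.20; interest $330.42 → $10,048.62; payment $1,055.04; balance $8,993.58
Week 3: opening $8,993.58; interest $305.78 → $9,299.36; payment $1,240.01; balance $8,059.35
Week 4: opening $8,059.35; interest $274.02 → $8,333.37; payment $1,424.98; balance $6,908.39
Week 5: opening $6,908.39; interest $234.89 → $7,143.28; payment $1,609.95; balance $5,533.33
Week 6: opening $5,533.33; interest $188.13 → $5,721.46; payment $1,794.92; balance $3,926.54
Week 7: opening $3,926.54; interest $133.50 → $4,060.04; payment $1,979.89; balance $2,080.15
Week 8: opening $2,080.15; interest $70.73 → $2,150.88; payment $2,150.88; balance $0.00

$2,150.88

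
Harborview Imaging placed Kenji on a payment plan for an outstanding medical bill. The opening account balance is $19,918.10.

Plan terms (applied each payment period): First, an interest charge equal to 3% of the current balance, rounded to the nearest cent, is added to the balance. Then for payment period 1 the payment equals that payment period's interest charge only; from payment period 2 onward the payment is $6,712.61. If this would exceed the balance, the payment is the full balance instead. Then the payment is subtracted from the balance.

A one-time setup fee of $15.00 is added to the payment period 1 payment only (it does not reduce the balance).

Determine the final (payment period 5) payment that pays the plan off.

Payment period 1: opening $19,918.10; interest $597.54 → $20,515.64; payment $597.54 (+ $15.00 fee); balance $19,918.10
Payment period 2: opening $19,918.10; interest $597.54 → $20,515.64; payment $6,712.61; balance $13,803.03
Payment period 3: opening $13,803.03; interest $414.09 → $14,217.12; payment $6,712.61; balance $7,504.51
Payment period 4: opening $7,504.51; interest $225.14 → $7,729.65; payment $6,712.61; balance $1,017.04
Payment period 5: opening $1,017.04; interest $30.51 → $1,047.55; payment $1,047.55; balance $0.00

$1,047.55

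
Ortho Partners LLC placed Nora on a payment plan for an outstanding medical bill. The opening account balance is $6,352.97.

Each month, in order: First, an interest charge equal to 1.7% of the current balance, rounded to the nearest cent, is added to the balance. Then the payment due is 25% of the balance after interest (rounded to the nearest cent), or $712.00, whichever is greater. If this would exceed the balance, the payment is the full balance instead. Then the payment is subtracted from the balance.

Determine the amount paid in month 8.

Month 1: opening $6,352.97; interest $108.00 → $6,460.97; payment $1,615.24; balance $4,845.73
Month 2: opening $4,845.73; interest $82.38 → $4,928.11; payment $1,232.03; balance $3,696.08
Month 3: opening $3,696.08; interest $62.83 → $3,758.91; payment $939.73; balance $2,819.18
Month 4: opening $2,819.18; interest $47.93 → $2,867.11; payment $716.78; balance $2,150.33
Month 5: opening $2,150.33; interest $36.56 → $2,186.89; payment $712.00; balance $1,474.89
Month 6: opening $1,474.89; interest $25.07 → $1,499.96; payment $712.00; balance $787.96
Month 7: opening $787.96; interest $13.40 → $801.36; payment $712.00; balance $89.36
Month 8: opening $89.36; interest $1.52 → $90.88; payment $90.88; balance $0.00

$90.88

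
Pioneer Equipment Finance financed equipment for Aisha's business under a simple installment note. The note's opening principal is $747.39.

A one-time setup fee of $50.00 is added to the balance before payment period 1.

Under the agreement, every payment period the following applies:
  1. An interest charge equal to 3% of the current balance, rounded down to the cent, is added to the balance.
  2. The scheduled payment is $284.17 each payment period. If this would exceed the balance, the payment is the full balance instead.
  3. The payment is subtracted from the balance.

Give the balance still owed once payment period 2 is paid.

Payment period 1: $797.39 +$23.92 interest = $821.31; pay $284.17 → $537.14
Payment period 2: $537.14 +$16.11 interest = $553.25; pay $284.17 → $269.08

$269.08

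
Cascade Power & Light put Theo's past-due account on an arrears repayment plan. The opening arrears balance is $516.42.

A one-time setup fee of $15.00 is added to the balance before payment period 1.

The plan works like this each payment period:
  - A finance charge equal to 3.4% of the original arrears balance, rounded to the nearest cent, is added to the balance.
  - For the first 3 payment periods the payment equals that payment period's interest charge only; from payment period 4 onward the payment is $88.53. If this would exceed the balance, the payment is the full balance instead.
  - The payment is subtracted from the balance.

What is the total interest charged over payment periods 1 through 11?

$193.16

# | Opening | Interest | Payment | End bal
1 | $531.42 | $17.56 | $17.56 | $531.42
2 | $531.42 | $17.56 | $17.56 | $531.42
3 | $531.42 | $17.56 | $17.56 | $531.42
4 | $531.42 | $17.56 | $88.53 | $460.45
5 | $460.45 | $17.56 | $88.53 | $389.48
6 | $389.48 | $17.56 | $88.53 | $318.51
7 | $318.51 | $17.56 | $88.53 | $247.54
8 | $247.54 | $17.56 | $88.53 | $176.57
9 | $176.57 | $17.56 | $88.53 | $105.60
10 | $105.60 | $17.56 | $88.53 | $34.63
11 | $34.63 | $17.56 | $52.19 | $0.00
Total interest: $17.56 + $17.56 + $17.56 + $17.56 + $17.56 + $17.56 + $17.56 + $17.56 + $17.56 + $17.56 + $17.56 = $193.16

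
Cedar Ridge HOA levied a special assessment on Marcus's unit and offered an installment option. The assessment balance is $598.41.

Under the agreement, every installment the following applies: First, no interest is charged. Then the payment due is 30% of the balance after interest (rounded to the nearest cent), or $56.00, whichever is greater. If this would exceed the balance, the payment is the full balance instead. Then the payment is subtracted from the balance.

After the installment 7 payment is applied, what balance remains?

Installment 1: opening $598.41; payment $179.52; balance $418.89
Installment 2: opening $418.89; payment $125.67; balance $293.22
Installment 3: opening $293.22; payment $87.97; balance $205.25
Installment 4: opening $205.25; payment $61.58; balance $143.67
Installment 5: opening $143.67; payment $56.00; balance $87.67
Installment 6: opening $87.67; payment $56.00; balance $31.67
Installment 7: opening $31.67; payment $31.67; balance $0.00

$0.00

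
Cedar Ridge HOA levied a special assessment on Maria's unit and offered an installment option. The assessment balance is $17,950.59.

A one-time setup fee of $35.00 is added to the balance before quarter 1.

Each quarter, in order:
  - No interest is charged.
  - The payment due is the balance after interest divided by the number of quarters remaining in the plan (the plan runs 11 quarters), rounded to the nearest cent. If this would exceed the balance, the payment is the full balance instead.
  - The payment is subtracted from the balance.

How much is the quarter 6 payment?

Quarter 1: $17,985.59 − $1,635.05 → $16,350.54
Quarter 2: $16,350.54 − $1,635.05 → $14,715.49
Quarter 3: $14,715.49 − $1,635.05 → $13,080.44
Quarter 4: $13,080.44 − $1,635.06 → $11,445.38
Quarter 5: $11,445.38 − $1,635.05 → $9,810.33
Quarter 6: $9,810.33 − $1,635.06 → $8,175.27

$1,635.06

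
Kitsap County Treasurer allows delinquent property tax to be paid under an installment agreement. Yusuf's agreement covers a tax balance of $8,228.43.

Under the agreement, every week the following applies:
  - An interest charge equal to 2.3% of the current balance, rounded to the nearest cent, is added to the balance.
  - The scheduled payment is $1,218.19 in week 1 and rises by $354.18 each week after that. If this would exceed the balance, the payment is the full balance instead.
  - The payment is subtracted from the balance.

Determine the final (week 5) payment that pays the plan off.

$1,852.29

Week 1: $8,228.43 +$189.25 interest = $8,417.68; pay $1,218.19 → $7,199.49
Week 2: $7,199.49 +$165.59 interest = $7,365.08; pay $1,572.37 → $5,792.71
Week 3: $5,792.71 +$133.23 interest = $5,925.94; pay $1,926.55 → $3,999.39
Week 4: $3,999.39 +$91.99 interest = $4,091.38; pay $2,280.73 → $1,810.65
Week 5: $1,810.65 +$41.64 interest = $1,852.29; pay $1,852.29 → $0.00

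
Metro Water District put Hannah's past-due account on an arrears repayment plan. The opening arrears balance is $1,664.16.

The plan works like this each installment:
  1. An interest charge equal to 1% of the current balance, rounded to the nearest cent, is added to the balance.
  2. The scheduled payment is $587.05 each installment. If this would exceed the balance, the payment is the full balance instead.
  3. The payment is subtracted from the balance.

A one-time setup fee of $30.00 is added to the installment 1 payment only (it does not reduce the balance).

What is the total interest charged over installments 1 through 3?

$32.76

Installment 1: opening $1,664.16; interest $16.64 → $1,680.80; payment $587.05 (+ $30.00 fee); balance $1,093.75
Installment 2: opening $1,093.75; interest $10.94 → $1,104.69; payment $587.05; balance $517.64
Installment 3: opening $517.64; interest $5.18 → $522.82; payment $522.82; balance $0.00
Total interest: $16.64 + $10.94 + $5.18 = $32.76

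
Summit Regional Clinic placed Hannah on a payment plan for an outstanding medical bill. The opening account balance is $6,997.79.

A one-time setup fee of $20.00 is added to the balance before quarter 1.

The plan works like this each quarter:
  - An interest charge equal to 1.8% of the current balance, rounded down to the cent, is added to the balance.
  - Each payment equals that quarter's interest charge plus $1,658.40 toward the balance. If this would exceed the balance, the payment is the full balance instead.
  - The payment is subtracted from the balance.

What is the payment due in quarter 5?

Quarter 1: opening $7,017.79; interest $126.32 → $7,144.11; payment $1,784.72; balance $5,359.39
Quarter 2: opening $5,359.39; interest $96.46 → $5,455.85; payment $1,754.86; balance $3,700.99
Quarter 3: opening $3,700.99; interest $66.61 → $3,767.60; payment $1,725.01; balance $2,042.59
Quarter 4: opening $2,042.59; interest $36.76 → $2,079.35; payment $1,695.16; balance $384.19
Quarter 5: opening $384.19; interest $6.91 → $391.10; payment $391.10; balance $0.00

$391.10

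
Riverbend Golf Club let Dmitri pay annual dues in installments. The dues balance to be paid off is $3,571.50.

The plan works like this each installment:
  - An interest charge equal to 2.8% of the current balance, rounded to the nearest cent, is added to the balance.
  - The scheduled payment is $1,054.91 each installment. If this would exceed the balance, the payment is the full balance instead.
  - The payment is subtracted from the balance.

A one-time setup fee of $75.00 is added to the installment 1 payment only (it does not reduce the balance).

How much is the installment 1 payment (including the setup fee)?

$1,129.91

Installment 1: opening $3,571.50; interest $100.00 → $3,671.50; payment $1,054.91 (+ $75.00 fee); balance $2,616.59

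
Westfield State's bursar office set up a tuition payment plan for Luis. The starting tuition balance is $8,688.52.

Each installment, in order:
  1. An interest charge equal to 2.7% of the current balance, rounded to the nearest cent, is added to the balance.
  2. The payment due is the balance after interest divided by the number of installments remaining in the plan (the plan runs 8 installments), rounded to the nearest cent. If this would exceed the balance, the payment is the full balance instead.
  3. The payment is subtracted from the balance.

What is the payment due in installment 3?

$1,176.43

Installment 1: $8,688.52 +$234.59 interest = $8,923.11; pay $1,115.39 → $7,807.72
Installment 2: $7,807.72 +$210.81 interest = $8,018.53; pay $1,145.50 → $6,873.03
Installment 3: $6,873.03 +$185.57 interest = $7,058.60; pay $1,176.43 → $5,882.17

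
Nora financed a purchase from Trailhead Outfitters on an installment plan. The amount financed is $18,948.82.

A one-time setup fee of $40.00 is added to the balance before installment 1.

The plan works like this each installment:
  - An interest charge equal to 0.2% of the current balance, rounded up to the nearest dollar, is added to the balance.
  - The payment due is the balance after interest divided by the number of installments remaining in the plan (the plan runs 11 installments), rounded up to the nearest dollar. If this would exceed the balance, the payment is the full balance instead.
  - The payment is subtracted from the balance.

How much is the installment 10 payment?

# | Opening | Interest | Payment | End bal
1 | $18,988.82 | $38.00 | $1,730.00 | $17,296.82
2 | $17,296.82 | $35.00 | $1,734.00 | $15,597.82
3 | $15,597.82 | $32.00 | $1,737.00 | $13,892.82
4 | $13,892.82 | $28.00 | $1,741.00 | $12,179.82
5 | $12,179.82 | $25.00 | $1,744.00 | $10,460.82
6 | $10,460.82 | $21.00 | $1,747.00 | $8,734.82
7 | $8,734.82 | $18.00 | $1,751.00 | $7,001.82
8 | $7,001.82 | $15.00 | $1,755.00 | $5,261.82
9 | $5,261.82 | $11.00 | $1,758.00 | $3,514.82
10 | $3,514.82 | $8.00 | $1,762.00 | $1,760.82

$1,762.00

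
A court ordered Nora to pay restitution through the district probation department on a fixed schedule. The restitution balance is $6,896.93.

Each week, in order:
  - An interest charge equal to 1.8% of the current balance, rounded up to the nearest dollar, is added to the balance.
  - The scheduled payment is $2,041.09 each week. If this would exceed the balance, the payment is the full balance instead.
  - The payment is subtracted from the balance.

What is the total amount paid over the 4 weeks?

$7,185.93

# | Opening | Interest | Payment | End bal
1 | $6,896.93 | $125.00 | $2,041.09 | $4,980.84
2 | $4,980.84 | $90.00 | $2,041.09 | $3,029.75
3 | $3,029.75 | $55.00 | $2,041.09 | $1,043.66
4 | $1,043.66 | $19.00 | $1,062.66 | $0.00
Total paid: $7,185.93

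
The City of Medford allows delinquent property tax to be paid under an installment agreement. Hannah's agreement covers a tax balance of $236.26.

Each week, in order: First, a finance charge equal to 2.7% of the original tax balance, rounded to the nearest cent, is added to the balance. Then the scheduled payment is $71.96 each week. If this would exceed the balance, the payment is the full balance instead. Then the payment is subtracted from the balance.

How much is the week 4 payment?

Week 1: $236.26 +$6.38 interest = $242.64; pay $71.96 → $170.68
Week 2: $170.68 +$6.38 interest = $177.06; pay $71.96 → $105.10
Week 3: $105.10 +$6.38 interest = $111.48; pay $71.96 → $39.52
Week 4: $39.52 +$6.38 interest = $45.90; pay $45.90 → $0.00

$45.90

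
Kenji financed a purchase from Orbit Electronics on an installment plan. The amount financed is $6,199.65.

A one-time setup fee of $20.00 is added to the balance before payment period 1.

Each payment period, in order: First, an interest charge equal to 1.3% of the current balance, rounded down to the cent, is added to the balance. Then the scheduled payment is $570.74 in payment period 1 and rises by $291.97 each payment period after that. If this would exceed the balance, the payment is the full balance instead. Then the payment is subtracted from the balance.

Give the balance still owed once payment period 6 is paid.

$0.00

Payment period 1: $6,219.65 +$80.85 interest = $6,300.50; pay $570.74 → $5,729.76
Payment period 2: $5,729.76 +$74.48 interest = $5,804.24; pay $862.71 → $4,941.53
Payment period 3: $4,941.53 +$64.23 interest = $5,005.76; pay $1,154.68 → $3,851.08
Payment period 4: $3,851.08 +$50.06 interest = $3,901.14; pay $1,446.65 → $2,454.49
Payment period 5: $2,454.49 +$31.90 interest = $2,486.39; pay $1,738.62 → $747.77
Payment period 6: $747.77 +$9.72 interest = $757.49; pay $757.49 → $0.00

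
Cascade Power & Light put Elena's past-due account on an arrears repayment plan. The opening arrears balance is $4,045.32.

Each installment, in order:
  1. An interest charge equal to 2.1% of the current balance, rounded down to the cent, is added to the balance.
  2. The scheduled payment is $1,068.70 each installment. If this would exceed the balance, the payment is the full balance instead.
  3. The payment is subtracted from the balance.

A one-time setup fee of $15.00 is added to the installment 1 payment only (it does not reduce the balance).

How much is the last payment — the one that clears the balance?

Installment 1: $4,045.32 +$84.95 interest = $4,130.27; pay $1,068.70 (+ $15.00 fee) → $3,061.57
Installment 2: $3,061.57 +$64.29 interest = $3,125.86; pay $1,068.70 → $2,057.16
Installment 3: $2,057.16 +$43.20 interest = $2,100.36; pay $1,068.70 → $1,031.66
Installment 4: $1,031.66 +$21.66 interest = $1,053.32; pay $1,053.32 → $0.00

$1,053.32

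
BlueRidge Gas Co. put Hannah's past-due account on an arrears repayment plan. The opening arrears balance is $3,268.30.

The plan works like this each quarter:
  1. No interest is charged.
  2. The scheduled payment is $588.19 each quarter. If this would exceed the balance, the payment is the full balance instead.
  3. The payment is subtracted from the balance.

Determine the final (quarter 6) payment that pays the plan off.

Quarter 1: opening $3,268.30; payment $588.19; balance $2,680.11
Quarter 2: opening $2,680.11; payment $588.19; balance $2,091.92
Quarter 3: opening $2,091.92; payment $588.19; balance $1,503.73
Quarter 4: opening $1,503.73; payment $588.19; balance $915.54
Quarter 5: opening $915.54; payment $588.19; balance $327.35
Quarter 6: opening $327.35; payment $327.35; balance $0.00

$327.35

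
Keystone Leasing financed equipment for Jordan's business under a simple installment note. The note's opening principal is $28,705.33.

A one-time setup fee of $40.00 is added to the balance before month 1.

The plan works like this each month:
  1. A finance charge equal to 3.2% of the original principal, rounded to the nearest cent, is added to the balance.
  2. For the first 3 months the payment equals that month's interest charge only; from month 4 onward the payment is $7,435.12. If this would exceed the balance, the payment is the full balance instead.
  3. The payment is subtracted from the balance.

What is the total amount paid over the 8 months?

Month 1: opening $28,745.33; interest $918.57 → $29,663.90; payment $918.57; balance $28,745.33
Month 2: opening $28,745.33; interest $918.57 → $29,663.90; payment $918.57; balance $28,745.33
Month 3: opening $28,745.33; interest $918.57 → $29,663.90; payment $918.57; balance $28,745.33
Month 4: opening $28,745.33; interest $918.57 → $29,663.90; payment $7,435.12; balance $22,228.78
Month 5: opening $22,228.78; interest $918.57 → $23,147.35; payment $7,435.12; balance $15,712.23
Month 6: opening $15,712.23; interest $918.57 → $16,630.80; payment $7,435.12; balance $9,195.68
Month 7: opening $9,195.68; interest $918.57 → $10,114.25; payment $7,435.12; balance $2,679.13
Month 8: opening $2,679.13; interest $918.57 → $3,597.70; payment $3,597.70; balance $0.00
Total paid: $36,093.89

$36,093.89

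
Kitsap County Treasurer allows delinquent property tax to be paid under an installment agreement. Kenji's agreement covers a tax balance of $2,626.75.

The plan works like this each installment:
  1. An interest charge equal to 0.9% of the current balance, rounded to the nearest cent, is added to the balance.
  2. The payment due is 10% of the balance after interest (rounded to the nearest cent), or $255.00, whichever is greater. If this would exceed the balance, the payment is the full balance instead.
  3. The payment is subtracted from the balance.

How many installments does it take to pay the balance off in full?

Installment 1: $2,626.75 +$23.64 interest = $2,650.39; pay $265.04 → $2,385.35
Installment 2: $2,385.35 +$21.47 interest = $2,406.82; pay $255.00 → $2,151.82
Installment 3: $2,151.82 +$19.37 interest = $2,171.19; pay $255.00 → $1,916.19
Installment 4: $1,916.19 +$17.25 interest = $1,933.44; pay $255.00 → $1,678.44
Installment 5: $1,678.44 +$15.11 interest = $1,693.55; pay $255.00 → $1,438.55
Installment 6: $1,438.55 +$12.95 interest = $1,451.50; pay $255.00 → $1,196.50
Installment 7: $1,196.50 +$10.77 interest = $1,207.27; pay $255.00 → $952.27
Installment 8: $952.27 +$8.57 interest = $960.84; pay $255.00 → $705.84
Installment 9: $705.84 +$6.35 interest = $712.19; pay $255.00 → $457.19
Installment 10: $457.19 +$4.11 interest = $461.30; pay $255.00 → $206.30
Installment 11: $206.30 +$1.86 interest = $208.16; pay $208.16 → $0.00
Balance reaches $0.00 in installment 11.

11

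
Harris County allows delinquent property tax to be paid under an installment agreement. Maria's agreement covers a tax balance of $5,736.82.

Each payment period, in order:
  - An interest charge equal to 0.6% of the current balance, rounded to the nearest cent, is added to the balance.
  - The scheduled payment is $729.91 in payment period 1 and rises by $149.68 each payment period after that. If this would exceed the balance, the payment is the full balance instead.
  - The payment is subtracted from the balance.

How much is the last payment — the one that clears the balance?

# | Opening | Interest | Payment | End bal
1 | $5,736.82 | $34.42 | $729.91 | $5,041.33
2 | $5,041.33 | $30.25 | $879.59 | $4,191.99
3 | $4,191.99 | $25.15 | $1,029.27 | $3,187.87
4 | $3,187.87 | $19.13 | $1,178.95 | $2,028.05
5 | $2,028.05 | $12.17 | $1,328.63 | $711.59
6 | $711.59 | $4.27 | $715.86 | $0.00

$715.86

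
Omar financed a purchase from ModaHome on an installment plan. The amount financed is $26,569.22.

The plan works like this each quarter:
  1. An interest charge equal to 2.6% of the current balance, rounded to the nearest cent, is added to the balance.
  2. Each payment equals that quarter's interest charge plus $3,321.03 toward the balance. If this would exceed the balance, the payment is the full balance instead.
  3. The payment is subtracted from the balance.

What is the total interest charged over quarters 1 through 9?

$3,108.72

Quarter 1: $26,569.22 +$690.80 interest = $27,260.02; pay $4,011.83 → $23,248.19
Quarter 2: $23,248.19 +$604.45 interest = $23,852.64; pay $3,925.48 → $19,927.16
Quarter 3: $19,927.16 +$518.11 interest = $20,445.27; pay $3,839.14 → $16,606.13
Quarter 4: $16,606.13 +$431.76 interest = $17,037.89; pay $3,752.79 → $13,285.10
Quarter 5: $13,285.10 +$345.41 interest = $13,630.51; pay $3,666.44 → $9,964.07
Quarter 6: $9,964.07 +$259.07 interest = $10,223.14; pay $3,580.10 → $6,643.04
Quarter 7: $6,643.04 +$172.72 interest = $6,815.76; pay $3,493.75 → $3,322.01
Quarter 8: $3,322.01 +$86.37 interest = $3,408.38; pay $3,407.40 → $0.98
Quarter 9: $0.98 +$0.03 interest = $1.01; pay $1.01 → $0.00
Total interest: $690.80 + $604.45 + $518.11 + $431.76 + $345.41 + $259.07 + $172.72 + $86.37 + $0.03 = $3,108.72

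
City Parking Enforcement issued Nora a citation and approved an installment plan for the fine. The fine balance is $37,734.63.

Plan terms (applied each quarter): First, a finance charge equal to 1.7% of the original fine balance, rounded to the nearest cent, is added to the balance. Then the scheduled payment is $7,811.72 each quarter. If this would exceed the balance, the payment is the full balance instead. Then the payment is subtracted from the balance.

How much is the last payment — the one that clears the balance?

Quarter 1: $37,734.63 +$641.49 interest = $38,376.12; pay $7,811.72 → $30,564.40
Quarter 2: $30,564.40 +$641.49 interest = $31,205.89; pay $7,811.72 → $23,394.17
Quarter 3: $23,394.17 +$641.49 interest = $24,035.66; pay $7,811.72 → $16,223.94
Quarter 4: $16,223.94 +$641.49 interest = $16,865.43; pay $7,811.72 → $9,053.71
Quarter 5: $9,053.71 +$641.49 interest = $9,695.20; pay $7,811.72 → $1,883.48
Quarter 6: $1,883.48 +$641.49 interest = $2,524.97; pay $2,524.97 → $0.00

$2,524.97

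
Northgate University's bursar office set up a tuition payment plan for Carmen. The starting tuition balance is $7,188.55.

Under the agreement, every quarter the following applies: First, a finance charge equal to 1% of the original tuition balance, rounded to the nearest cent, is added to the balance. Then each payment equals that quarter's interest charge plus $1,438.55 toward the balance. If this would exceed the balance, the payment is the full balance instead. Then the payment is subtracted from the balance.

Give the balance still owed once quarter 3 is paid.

$2,872.90

Quarter 1: opening $7,188.55; interest $71.89 → $7,260.44; payment $1,510.44; balance $5,750.00
Quarter 2: opening $5,750.00; interest $71.89 → $5,821.89; payment $1,510.44; balance $4,311.45
Quarter 3: opening $4,311.45; interest $71.89 → $4,383.34; payment $1,510.44; balance $2,872.90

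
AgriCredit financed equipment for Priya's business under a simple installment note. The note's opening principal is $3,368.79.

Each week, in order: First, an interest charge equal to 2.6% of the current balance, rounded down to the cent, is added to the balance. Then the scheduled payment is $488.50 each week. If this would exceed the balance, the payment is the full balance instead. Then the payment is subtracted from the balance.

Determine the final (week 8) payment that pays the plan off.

$342.39

# | Opening | Interest | Payment | End bal
1 | $3,368.79 | $87.58 | $488.50 | $2,967.87
2 | $2,967.87 | $77.16 | $488.50 | $2,556.53
3 | $2,556.53 | $66.46 | $488.50 | $2,134.49
4 | $2,134.49 | $55.49 | $488.50 | $1,701.48
5 | $1,701.48 | $44.23 | $488.50 | $1,257.21
6 | $1,257.21 | $32.68 | $488.50 | $801.39
7 | $801.39 | $20.83 | $488.50 | $333.72
8 | $333.72 | $8.67 | $342.39 | $0.00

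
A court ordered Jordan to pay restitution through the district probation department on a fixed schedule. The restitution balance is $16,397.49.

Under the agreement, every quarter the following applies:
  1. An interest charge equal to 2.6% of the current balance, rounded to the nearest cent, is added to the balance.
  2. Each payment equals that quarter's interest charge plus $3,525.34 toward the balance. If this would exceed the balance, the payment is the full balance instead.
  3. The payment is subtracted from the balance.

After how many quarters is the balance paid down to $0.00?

5

Quarter 1: $16,397.49 +$426.33 interest = $16,823.82; pay $3,951.67 → $12,872.15
Quarter 2: $12,872.15 +$334.68 interest = $13,206.83; pay $3,860.02 → $9,346.81
Quarter 3: $9,346.81 +$243.02 interest = $9,589.83; pay $3,768.36 → $5,821.47
Quarter 4: $5,821.47 +$151.36 interest = $5,972.83; pay $3,676.70 → $2,296.13
Quarter 5: $2,296.13 +$59.70 interest = $2,355.83; pay $2,355.83 → $0.00
Balance reaches $0.00 in quarter 5.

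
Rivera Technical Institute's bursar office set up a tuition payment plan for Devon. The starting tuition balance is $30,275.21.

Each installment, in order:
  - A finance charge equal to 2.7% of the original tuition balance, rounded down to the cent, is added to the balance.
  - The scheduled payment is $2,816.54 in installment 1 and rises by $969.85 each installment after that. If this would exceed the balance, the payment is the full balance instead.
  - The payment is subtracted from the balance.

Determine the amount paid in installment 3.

# | Opening | Interest | Payment | End bal
1 | $30,275.21 | $817.43 | $2,816.54 | $28,276.10
2 | $28,276.10 | $817.43 | $3,786.39 | $25,307.14
3 | $25,307.14 | $817.43 | $4,756.24 | $21,368.33

$4,756.24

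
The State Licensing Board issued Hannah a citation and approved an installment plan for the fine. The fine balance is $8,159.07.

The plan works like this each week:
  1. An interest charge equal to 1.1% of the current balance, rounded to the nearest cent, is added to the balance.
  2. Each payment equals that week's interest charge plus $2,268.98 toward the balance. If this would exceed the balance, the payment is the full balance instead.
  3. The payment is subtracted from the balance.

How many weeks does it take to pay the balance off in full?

Week 1: $8,159.07 +$89.75 interest = $8,248.82; pay $2,358.73 → $5,890.09
Week 2: $5,890.09 +$64.79 interest = $5,954.88; pay $2,333.77 → $3,621.11
Week 3: $3,621.11 +$39.83 interest = $3,660.94; pay $2,308.81 → $1,352.13
Week 4: $1,352.13 +$14.87 interest = $1,367.00; pay $1,367.00 → $0.00
Balance reaches $0.00 in week 4.

4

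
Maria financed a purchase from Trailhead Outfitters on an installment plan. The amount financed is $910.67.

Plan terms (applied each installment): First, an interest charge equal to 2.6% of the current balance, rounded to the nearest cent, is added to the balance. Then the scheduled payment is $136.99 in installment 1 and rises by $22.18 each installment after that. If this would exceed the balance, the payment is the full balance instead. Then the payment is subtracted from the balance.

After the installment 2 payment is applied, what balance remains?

Installment 1: opening $910.67; interest $23.68 → $934.35; payment $136.99; balance $797.36
Installment 2: opening $797.36; interest $20.73 → $818.09; payment $159.17; balance $658.92

$658.92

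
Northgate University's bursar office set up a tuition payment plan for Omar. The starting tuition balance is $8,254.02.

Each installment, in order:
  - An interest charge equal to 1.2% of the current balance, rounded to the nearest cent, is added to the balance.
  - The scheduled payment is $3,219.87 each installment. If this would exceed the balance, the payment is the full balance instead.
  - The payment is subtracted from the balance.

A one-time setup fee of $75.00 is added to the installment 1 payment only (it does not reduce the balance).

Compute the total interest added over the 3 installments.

$184.35

# | Opening | Interest | Payment | Fee | End bal
1 | $8,254.02 | $99.05 | $3,219.87 | $75.00 | $5,133.20
2 | $5,133.20 | $61.60 | $3,219.87 | — | $1,974.93
3 | $1,974.93 | $23.70 | $1,998.63 | — | $0.00
Total interest: $99.05 + $61.60 + $23.70 = $184.35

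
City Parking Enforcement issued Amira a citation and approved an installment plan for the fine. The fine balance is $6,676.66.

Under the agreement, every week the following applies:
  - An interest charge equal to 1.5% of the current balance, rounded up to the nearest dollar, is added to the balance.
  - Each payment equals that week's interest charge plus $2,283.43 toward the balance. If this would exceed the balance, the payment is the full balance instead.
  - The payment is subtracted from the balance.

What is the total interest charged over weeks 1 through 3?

Week 1: $6,676.66 +$101.00 interest = $6,777.66; pay $2,384.43 → $4,393.23
Week 2: $4,393.23 +$66.00 interest = $4,459.23; pay $2,349.43 → $2,109.80
Week 3: $2,109.80 +$32.00 interest = $2,141.80; pay $2,141.80 → $0.00
Total interest: $101.00 + $66.00 + $32.00 = $199.00

$199.00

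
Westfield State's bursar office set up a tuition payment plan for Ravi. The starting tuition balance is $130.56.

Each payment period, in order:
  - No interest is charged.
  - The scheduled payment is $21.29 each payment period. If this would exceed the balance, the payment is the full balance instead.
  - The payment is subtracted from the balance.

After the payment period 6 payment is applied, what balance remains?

Payment period 1: opening $130.56; payment $21.29; balance $109.27
Payment period 2: opening $109.27; payment $21.29; balance $87.98
Payment period 3: opening $87.98; payment $21.29; balance $66.69
Payment period 4: opening $66.69; payment $21.29; balance $45.40
Payment period 5: opening $45.40; payment $21.29; balance $24.11
Payment period 6: opening $24.11; payment $21.29; balance $2.82

$2.82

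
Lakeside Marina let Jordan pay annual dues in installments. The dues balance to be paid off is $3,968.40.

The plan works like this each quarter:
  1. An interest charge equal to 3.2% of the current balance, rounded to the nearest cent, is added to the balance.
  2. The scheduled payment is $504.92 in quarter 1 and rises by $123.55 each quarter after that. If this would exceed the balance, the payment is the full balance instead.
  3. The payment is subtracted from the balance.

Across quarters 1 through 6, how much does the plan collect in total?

$4,460.01

Quarter 1: opening $3,968.40; interest $126.99 → $4,095.39; payment $504.92; balance $3,590.47
Quarter 2: opening $3,590.47; interest $114.90 → $3,705.37; payment $628.47; balance $3,076.90
Quarter 3: opening $3,076.90; interest $98.46 → $3,175.36; payment $752.02; balance $2,423.34
Quarter 4: opening $2,423.34; interest $77.55 → $2,500.89; payment $875.57; balance $1,625.32
Quarter 5: opening $1,625.32; interest $52.01 → $1,677.33; payment $999.12; balance $678.21
Quarter 6: opening $678.21; interest $21.70 → $699.91; payment $699.91; balance $0.00
Total paid: $4,460.01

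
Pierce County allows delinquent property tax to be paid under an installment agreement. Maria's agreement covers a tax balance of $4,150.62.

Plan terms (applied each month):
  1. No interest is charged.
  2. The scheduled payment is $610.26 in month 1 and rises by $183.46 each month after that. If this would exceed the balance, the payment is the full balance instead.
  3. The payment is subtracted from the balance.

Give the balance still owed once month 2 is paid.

Month 1: opening $4,150.62; payment $610.26; balance $3,540.36
Month 2: opening $3,540.36; payment $793.72; balance $2,746.64

$2,746.64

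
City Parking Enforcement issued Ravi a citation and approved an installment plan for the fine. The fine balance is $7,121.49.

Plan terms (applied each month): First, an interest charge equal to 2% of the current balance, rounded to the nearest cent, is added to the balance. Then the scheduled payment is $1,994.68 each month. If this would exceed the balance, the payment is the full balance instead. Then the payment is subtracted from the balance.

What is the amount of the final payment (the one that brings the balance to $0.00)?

$1,481.92

Month 1: opening $7,121.49; interest $142.43 → $7,263.92; payment $1,994.68; balance $5,269.24
Month 2: opening $5,269.24; interest $105.38 → $5,374.62; payment $1,994.68; balance $3,379.94
Month 3: opening $3,379.94; interest $67.60 → $3,447.54; payment $1,994.68; balance $1,452.86
Month 4: opening $1,452.86; interest $29.06 → $1,481.92; payment $1,481.92; balance $0.00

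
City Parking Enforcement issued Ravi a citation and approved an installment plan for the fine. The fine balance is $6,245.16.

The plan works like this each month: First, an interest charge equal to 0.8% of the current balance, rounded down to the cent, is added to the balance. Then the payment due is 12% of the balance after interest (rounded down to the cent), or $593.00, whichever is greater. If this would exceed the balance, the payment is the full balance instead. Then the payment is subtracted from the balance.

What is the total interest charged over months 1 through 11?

# | Opening | Interest | Payment | End bal
1 | $6,245.16 | $49.96 | $755.41 | $5,539.71
2 | $5,539.71 | $44.31 | $670.08 | $4,913.94
3 | $4,913.94 | $39.31 | $594.39 | $4,358.86
4 | $4,358.86 | $34.87 | $593.00 | $3,800.73
5 | $3,800.73 | $30.40 | $593.00 | $3,238.13
6 | $3,238.13 | $25.90 | $593.00 | $2,671.03
7 | $2,671.03 | $21.36 | $593.00 | $2,099.39
8 | $2,099.39 | $16.79 | $593.00 | $1,523.18
9 | $1,523.18 | $12.18 | $593.00 | $942.36
10 | $942.36 | $7.53 | $593.00 | $356.89
11 | $356.89 | $2.85 | $359.74 | $0.00
Total interest: $49.96 + $44.31 + $39.31 + $34.87 + $30.40 + $25.90 + $21.36 + $16.79 + $12.18 + $7.53 + $2.85 = $285.46

$285.46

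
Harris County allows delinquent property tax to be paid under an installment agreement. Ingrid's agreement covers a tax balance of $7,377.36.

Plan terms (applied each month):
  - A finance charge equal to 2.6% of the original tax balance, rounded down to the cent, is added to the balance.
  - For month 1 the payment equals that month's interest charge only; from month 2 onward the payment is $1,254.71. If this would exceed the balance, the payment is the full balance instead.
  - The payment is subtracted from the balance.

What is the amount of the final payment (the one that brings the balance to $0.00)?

$1,191.77

Month 1: $7,377.36 +$191.81 interest = $7,569.17; pay $191.81 → $7,377.36
Month 2: $7,377.36 +$191.81 interest = $7,569.17; pay $1,254.71 → $6,314.46
Month 3: $6,314.46 +$191.81 interest = $6,506.27; pay $1,254.71 → $5,251.56
Month 4: $5,251.56 +$191.81 interest = $5,443.37; pay $1,254.71 → $4,188.66
Month 5: $4,188.66 +$191.81 interest = $4,380.47; pay $1,254.71 → $3,125.76
Month 6: $3,125.76 +$191.81 interest = $3,317.57; pay $1,254.71 → $2,062.86
Month 7: $2,062.86 +$191.81 interest = $2,254.67; pay $1,254.71 → $999.96
Month 8: $999.96 +$191.81 interest = $1,191.77; pay $1,191.77 → $0.00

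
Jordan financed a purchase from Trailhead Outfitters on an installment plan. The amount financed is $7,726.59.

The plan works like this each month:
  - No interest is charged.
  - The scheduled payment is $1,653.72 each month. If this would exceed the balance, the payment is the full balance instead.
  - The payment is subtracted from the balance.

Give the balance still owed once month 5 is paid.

$0.00

# | Opening | Payment | End bal
1 | $7,726.59 | $1,653.72 | $6,072.87
2 | $6,072.87 | $1,653.72 | $4,419.15
3 | $4,419.15 | $1,653.72 | $2,765.43
4 | $2,765.43 | $1,653.72 | $1,111.71
5 | $1,111.71 | $1,111.71 | $0.00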